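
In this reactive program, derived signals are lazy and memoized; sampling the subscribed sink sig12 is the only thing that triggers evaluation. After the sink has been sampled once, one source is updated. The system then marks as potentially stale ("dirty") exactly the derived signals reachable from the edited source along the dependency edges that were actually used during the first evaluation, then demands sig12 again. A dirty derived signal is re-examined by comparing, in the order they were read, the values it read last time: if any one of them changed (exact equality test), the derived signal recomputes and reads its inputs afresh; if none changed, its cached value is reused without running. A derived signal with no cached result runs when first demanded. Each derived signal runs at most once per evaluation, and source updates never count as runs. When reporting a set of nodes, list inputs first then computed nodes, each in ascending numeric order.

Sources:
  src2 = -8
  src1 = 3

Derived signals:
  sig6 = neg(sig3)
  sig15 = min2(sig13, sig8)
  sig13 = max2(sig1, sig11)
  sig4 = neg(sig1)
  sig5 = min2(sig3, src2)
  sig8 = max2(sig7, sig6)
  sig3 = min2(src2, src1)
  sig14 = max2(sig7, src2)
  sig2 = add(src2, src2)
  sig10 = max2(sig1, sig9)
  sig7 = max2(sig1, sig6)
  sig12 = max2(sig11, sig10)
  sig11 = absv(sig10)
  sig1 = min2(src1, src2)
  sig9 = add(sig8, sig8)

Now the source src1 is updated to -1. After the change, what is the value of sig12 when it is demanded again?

First demand of the output computes:
  sig1 = min2(3, -8) = -8
  sig3 = min2(-8, 3) = -8
  sig6 = neg(-8) = 8
  sig7 = max2(-8, 8) = 8
  sig8 = max2(8, 8) = 8
  sig9 = add(8, 8) = 16
  sig10 = max2(-8, 16) = 16
  sig11 = absv(16) = 16
  sig12 = max2(16, 16) = 16

After the edit, cleaning proceeds:
  sig1: a read changed (src1 3->-1) — executes, giving -8 — identical to its old value.
  sig3: a read changed (src1 3->-1) — executes, giving -8 — identical to its old value.
  sig6: dirty, but its reads are unchanged (sig3 unchanged); cached 8 stands.
  sig7: dirty, but its reads are unchanged (sig1 unchanged, sig6 unchanged); cached 8 stands.
  sig8: dirty, but its reads are unchanged (sig7 unchanged, sig6 unchanged); cached 8 stands.
  sig9: dirty, but its reads are unchanged (sig8 unchanged, sig8 unchanged); cached 16 stands.
  sig10: dirty, but its reads are unchanged (sig1 unchanged, sig9 unchanged); cached 16 stands.
  sig11: dirty, but its reads are unchanged (sig10 unchanged); cached 16 stands.
  sig12: dirty, but its reads are unchanged (sig11 unchanged, sig10 unchanged); cached 16 stands.

Note where the cutoff bites: sig6 is checked, finds nothing changed, and keeps its cache.

Demanding sig12 again yields 16.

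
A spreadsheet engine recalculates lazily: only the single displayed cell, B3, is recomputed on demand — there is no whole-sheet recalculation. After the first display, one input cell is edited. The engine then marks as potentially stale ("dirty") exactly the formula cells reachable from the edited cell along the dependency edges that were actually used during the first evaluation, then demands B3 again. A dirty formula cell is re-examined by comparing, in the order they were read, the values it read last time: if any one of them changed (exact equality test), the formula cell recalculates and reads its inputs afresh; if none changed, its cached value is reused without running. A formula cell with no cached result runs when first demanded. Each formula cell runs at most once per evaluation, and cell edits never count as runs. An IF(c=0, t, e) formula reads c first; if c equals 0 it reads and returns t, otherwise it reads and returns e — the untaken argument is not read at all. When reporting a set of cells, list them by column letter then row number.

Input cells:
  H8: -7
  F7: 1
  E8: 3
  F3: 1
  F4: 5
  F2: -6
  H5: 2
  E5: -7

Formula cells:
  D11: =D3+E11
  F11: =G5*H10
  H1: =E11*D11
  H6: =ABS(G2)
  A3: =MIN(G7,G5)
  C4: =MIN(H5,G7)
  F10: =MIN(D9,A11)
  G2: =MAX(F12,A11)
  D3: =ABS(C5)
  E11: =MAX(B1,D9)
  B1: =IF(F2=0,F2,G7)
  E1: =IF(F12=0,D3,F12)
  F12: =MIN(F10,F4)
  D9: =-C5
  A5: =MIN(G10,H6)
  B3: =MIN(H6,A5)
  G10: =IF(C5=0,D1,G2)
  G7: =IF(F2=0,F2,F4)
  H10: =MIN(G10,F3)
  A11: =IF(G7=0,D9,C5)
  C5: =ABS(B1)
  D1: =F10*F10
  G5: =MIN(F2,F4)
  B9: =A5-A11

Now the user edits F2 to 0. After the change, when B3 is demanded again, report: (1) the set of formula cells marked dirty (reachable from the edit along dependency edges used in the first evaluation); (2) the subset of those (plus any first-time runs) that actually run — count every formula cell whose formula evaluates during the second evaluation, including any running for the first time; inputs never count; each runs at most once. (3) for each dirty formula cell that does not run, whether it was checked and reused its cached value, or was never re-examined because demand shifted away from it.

Marked dirty: A5, A11, B1, B3, C5, D9, F10, F12, G2, G7, G10, H6.
Formula cells that run: A5, A11, B1, B3, C5, D1, D9, F10, F12, G2, G7, G10, H6 — 13 in total.
Every dirty formula cell ran.
Key observation: a condition flipped, so demand reaches new nodes — D1 runs for the first time.

First evaluation (everything demanded from the output):
  G7 = IF(F2=0: F2=-6 -> else branch F4) = 5
  B1 = IF(F2=0: F2=-6 -> else branch G7) = 5
  C5 = ABS(5) = 5
  D9 = -(5) = -5
  A11 = IF(G7=0: G7=5 -> else branch C5) = 5
  F10 = MIN(-5, 5) = -5
  F12 = MIN(-5, 5) = -5
  G2 = MAX(-5, 5) = 5
  G10 = IF(C5=0: C5=5 -> else branch G2) = 5
  H6 = ABS(5) = 5
  A5 = MIN(5, 5) = 5
  B3 = MIN(5, 5) = 5

Propagation after the edit:
  G7: runs — F2 -6->0; result 0.
  B1: runs — F2 -6->0; G7 5->0; result 0.
  C5: runs — B1 5->0; result 0.
  D9: runs — C5 5->0; result 0.
  A11: runs — G7 5->0; C5 5->0; result 0.
  F10: runs — D9 -5->0; A11 5->0; result 0.
  D1: demanded for the first time — runs, produces 0.
  F12: runs — F10 -5->0; result 0.
  G2: runs — F12 -5->0; A11 5->0; result 0.
  G10: runs — C5 5->0; G2 5->0; result 0.
  H6: runs — G2 5->0; result 0.
  A5: runs — G10 5->0; H6 5->0; result 0.
  B3: runs — H6 5->0; A5 5->0; result 0.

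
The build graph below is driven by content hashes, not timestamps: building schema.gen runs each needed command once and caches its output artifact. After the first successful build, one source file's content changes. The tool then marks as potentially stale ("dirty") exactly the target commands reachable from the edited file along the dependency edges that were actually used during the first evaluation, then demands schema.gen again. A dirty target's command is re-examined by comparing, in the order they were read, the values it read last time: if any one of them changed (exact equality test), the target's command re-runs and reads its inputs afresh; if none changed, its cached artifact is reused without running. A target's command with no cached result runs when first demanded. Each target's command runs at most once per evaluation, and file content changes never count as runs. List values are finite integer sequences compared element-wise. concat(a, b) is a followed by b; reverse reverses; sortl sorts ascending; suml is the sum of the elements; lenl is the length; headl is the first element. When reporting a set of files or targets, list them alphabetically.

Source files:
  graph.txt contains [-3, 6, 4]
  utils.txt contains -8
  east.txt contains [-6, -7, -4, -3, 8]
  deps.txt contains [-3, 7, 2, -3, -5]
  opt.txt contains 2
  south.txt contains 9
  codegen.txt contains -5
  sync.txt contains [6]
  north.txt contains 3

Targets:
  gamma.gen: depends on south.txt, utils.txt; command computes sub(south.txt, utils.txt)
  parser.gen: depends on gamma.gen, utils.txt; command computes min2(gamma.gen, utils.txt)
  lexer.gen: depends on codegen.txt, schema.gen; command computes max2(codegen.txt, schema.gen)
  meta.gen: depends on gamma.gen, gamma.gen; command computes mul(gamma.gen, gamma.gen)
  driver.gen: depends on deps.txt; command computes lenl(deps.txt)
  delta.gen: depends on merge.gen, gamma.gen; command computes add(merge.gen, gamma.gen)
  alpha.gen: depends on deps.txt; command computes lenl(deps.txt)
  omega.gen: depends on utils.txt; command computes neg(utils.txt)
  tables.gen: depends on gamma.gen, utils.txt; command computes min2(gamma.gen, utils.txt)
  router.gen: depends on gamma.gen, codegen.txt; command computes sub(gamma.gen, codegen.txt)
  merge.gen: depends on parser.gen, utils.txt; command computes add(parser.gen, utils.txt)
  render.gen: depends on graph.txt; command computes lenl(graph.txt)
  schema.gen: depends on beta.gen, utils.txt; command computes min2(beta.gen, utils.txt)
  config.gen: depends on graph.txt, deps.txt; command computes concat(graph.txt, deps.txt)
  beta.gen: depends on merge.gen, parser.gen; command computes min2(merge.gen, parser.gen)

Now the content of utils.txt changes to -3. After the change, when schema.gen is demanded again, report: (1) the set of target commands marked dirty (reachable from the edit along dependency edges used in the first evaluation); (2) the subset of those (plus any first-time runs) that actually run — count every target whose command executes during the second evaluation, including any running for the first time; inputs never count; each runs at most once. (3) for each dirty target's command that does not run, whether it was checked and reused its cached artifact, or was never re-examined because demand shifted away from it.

Initial pass — values computed on the first demand:
  gamma.gen = sub(9, -8) = 17
  parser.gen = min2(17, -8) = -8
  merge.gen = add(-8, -8) = -16
  beta.gen = min2(-16, -8) = -16
  schema.gen = min2(-16, -8) = -16

Second demand — change propagation:
  gamma.gen: re-runs because utils.txt -8->-3; new result 12.
  parser.gen: re-runs because gamma.gen 17->12; utils.txt -8->-3; new result -3.
  merge.gen: re-runs because parser.gen -8->-3; utils.txt -8->-3; new result -6.
  beta.gen: re-runs because merge.gen -16->-6; parser.gen -8->-3; new result -6.
  schema.gen: re-runs because beta.gen -16->-6; utils.txt -8->-3; new result -6.

Dirty set: beta.gen, gamma.gen, merge.gen, parser.gen, schema.gen.
Run set: beta.gen, gamma.gen, merge.gen, parser.gen, schema.gen (5 run).
All dirty target commands ended up running.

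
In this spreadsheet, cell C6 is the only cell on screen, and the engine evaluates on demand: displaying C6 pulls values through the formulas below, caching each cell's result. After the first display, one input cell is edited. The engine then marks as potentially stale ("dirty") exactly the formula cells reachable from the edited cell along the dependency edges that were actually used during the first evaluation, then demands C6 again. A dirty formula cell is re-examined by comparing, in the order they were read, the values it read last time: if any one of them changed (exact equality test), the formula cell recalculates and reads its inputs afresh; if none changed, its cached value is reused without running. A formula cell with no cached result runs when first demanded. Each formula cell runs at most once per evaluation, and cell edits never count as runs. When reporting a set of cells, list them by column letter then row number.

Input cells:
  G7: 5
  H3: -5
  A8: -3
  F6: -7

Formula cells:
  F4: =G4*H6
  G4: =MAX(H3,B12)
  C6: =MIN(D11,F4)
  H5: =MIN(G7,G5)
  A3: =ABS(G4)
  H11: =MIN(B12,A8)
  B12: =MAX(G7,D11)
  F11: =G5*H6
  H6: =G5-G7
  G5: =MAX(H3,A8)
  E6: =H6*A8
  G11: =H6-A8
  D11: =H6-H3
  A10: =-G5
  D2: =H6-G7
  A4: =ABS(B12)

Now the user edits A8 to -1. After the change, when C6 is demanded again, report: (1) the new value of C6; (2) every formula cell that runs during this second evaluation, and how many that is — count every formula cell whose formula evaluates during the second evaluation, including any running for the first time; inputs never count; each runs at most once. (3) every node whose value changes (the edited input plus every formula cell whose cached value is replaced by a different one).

Initial pass — values computed on the first demand:
  G5 = MAX(-5, -3) = -3
  H6 = -3 - 5 = -8
  D11 = -8 - -5 = -3
  B12 = MAX(5, -3) = 5
  G4 = MAX(-5, 5) = 5
  F4 = 5 * -8 = -40
  C6 = MIN(-3, -40) = -40

Second demand — change propagation:
  G5: re-runs because A8 -3->-1; new result -1.
  H6: re-runs because G5 -3->-1; new result -6.
  D11: re-runs because H6 -8->-6; new result -1.
  B12: re-runs because D11 -3->-1; new result 5 (unchanged).
  G4: re-examined; everything it read last time is the same (H3 unchanged, B12 unchanged) — cache 5 kept, no run.
  F4: re-runs because H6 -8->-6; new result -30.
  C6: re-runs because D11 -3->-1; F4 -40->-30; new result -30.

The important point: at G4 every value read last time is unchanged, so the dirty flag clears without a run.

C6 now evaluates to -30.
Run set: B12, C6, D11, F4, G5, H6 (6 run).
Changed values: A8, C6, D11, F4, G5, H6.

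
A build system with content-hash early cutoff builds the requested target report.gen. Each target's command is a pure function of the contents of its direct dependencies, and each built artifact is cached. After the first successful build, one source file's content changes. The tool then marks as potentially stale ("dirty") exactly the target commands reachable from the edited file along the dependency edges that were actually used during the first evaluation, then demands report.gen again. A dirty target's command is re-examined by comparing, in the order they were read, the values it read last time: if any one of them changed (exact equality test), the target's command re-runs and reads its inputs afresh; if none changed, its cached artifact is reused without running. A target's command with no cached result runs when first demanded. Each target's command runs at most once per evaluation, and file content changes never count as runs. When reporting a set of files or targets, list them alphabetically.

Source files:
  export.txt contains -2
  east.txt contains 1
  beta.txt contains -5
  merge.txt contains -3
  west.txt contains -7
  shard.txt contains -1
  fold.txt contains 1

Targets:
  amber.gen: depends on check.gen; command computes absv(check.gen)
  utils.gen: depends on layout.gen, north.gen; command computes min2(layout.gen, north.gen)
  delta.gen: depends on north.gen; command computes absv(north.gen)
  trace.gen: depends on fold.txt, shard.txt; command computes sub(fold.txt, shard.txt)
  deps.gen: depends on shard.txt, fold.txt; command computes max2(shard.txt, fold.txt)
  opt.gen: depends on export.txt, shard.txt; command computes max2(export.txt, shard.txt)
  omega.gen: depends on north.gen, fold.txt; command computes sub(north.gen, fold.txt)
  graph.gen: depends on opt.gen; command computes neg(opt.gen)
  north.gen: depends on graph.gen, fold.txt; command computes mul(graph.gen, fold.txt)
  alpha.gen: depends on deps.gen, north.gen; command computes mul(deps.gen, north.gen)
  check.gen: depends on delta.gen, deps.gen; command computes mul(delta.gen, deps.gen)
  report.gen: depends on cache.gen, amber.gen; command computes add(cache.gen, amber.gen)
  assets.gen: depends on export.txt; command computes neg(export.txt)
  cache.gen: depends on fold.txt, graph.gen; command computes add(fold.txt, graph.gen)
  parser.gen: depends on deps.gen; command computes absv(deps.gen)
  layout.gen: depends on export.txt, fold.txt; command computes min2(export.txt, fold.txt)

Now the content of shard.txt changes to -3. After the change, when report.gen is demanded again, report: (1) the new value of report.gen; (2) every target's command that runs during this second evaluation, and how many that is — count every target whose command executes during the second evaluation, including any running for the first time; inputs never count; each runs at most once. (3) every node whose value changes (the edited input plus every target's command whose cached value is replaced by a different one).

First evaluation (everything demanded from the output):
  deps.gen = max2(-1, 1) = 1
  opt.gen = max2(-2, -1) = -1
  graph.gen = neg(-1) = 1
  cache.gen = add(1, 1) = 2
  north.gen = mul(1, 1) = 1
  delta.gen = absv(1) = 1
  check.gen = mul(1, 1) = 1
  amber.gen = absv(1) = 1
  report.gen = add(2, 1) = 3

Propagation after the edit:
  deps.gen: runs — shard.txt -1->-3; result 1 (same value as before).
  opt.gen: runs — shard.txt -1->-3; result -2.
  graph.gen: runs — opt.gen -1->-2; result 2.
  cache.gen: runs — graph.gen 1->2; result 3.
  north.gen: runs — graph.gen 1->2; result 2.
  delta.gen: runs — north.gen 1->2; result 2.
  check.gen: runs — delta.gen 1->2; result 2.
  amber.gen: runs — check.gen 1->2; result 2.
  report.gen: runs — cache.gen 2->3; amber.gen 1->2; result 5.

New value of report.gen: 5.
Target commands that run: amber.gen, cache.gen, check.gen, delta.gen, deps.gen, graph.gen, north.gen, opt.gen, report.gen — 9 in total.
Values that change: amber.gen, cache.gen, check.gen, delta.gen, graph.gen, north.gen, opt.gen, report.gen, shard.txt.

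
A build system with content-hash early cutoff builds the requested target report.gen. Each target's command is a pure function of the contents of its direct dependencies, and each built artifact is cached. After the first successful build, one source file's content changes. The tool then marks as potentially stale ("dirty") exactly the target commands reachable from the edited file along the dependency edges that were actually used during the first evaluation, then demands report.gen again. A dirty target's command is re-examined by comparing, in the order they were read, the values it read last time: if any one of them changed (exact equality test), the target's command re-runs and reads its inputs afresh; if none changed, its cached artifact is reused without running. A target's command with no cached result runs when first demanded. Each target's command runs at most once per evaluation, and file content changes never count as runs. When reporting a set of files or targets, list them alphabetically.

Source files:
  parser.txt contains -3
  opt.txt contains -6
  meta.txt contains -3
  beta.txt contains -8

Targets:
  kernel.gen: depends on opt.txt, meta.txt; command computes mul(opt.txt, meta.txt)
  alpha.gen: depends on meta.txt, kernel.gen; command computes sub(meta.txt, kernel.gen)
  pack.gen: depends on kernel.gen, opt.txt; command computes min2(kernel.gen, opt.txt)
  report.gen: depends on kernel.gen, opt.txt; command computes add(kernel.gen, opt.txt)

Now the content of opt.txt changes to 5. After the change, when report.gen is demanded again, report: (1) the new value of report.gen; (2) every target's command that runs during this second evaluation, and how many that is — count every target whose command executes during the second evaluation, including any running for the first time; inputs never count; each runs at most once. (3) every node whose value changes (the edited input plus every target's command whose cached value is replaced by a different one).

New value of report.gen: -10.
Target commands that run: kernel.gen, report.gen — 2 in total.
Values that change: kernel.gen, opt.txt, report.gen.

First evaluation (everything demanded from the output):
  kernel.gen = mul(-6, -3) = 18
  report.gen = add(18, -6) = 12

Propagation after the edit:
  kernel.gen: runs — opt.txt -6->5; result -15.
  report.gen: runs — kernel.gen 18->-15; opt.txt -6->5; result -10.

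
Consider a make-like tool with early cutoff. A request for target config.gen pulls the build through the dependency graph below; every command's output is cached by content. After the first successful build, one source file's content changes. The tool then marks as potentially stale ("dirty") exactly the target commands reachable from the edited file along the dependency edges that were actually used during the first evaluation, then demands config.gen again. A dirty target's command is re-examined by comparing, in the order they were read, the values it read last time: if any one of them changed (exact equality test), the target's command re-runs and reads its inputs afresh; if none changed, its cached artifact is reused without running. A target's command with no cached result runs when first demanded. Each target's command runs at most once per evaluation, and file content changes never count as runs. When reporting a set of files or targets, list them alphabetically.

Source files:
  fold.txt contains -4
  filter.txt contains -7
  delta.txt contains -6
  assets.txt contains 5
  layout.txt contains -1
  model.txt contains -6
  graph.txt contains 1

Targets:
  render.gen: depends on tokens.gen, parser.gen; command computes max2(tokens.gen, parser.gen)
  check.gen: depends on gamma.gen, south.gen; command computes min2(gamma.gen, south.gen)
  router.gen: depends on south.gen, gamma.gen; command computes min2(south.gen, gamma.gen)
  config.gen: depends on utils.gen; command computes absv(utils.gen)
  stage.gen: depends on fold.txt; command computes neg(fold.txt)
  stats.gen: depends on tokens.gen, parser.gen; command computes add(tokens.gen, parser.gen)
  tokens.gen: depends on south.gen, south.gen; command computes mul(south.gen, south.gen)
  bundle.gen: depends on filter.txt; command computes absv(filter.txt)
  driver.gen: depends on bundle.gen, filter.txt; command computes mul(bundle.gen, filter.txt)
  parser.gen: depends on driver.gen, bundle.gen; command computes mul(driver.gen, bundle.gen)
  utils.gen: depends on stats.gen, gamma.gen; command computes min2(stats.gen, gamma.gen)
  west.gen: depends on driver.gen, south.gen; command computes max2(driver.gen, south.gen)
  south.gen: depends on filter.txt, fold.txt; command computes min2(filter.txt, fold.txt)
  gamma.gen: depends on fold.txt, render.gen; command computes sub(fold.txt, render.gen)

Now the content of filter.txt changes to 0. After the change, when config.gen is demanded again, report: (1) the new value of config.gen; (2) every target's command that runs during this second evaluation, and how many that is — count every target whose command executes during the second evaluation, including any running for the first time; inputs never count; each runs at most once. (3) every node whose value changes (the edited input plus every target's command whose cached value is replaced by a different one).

First demand of the output computes:
  bundle.gen = absv(-7) = 7
  driver.gen = mul(7, -7) = -49
  parser.gen = mul(-49, 7) = -343
  south.gen = min2(-7, -4) = -7
  tokens.gen = mul(-7, -7) = 49
  render.gen = max2(49, -343) = 49
  gamma.gen = sub(-4, 49) = -53
  stats.gen = add(49, -343) = -294
  utils.gen = min2(-294, -53) = -294
  config.gen = absv(-294) = 294

After the edit, cleaning proceeds:
  bundle.gen: a read changed (filter.txt -7->0) — executes, giving 0.
  driver.gen: a read changed (bundle.gen 7->0; filter.txt -7->0) — executes, giving 0.
  parser.gen: a read changed (driver.gen -49->0; bundle.gen 7->0) — executes, giving 0.
  south.gen: a read changed (filter.txt -7->0) — executes, giving -4.
  tokens.gen: a read changed (south.gen -7->-4; south.gen -7->-4) — executes, giving 16.
  render.gen: a read changed (tokens.gen 49->16; parser.gen -343->0) — executes, giving 16.
  gamma.gen: a read changed (render.gen 49->16) — executes, giving -20.
  stats.gen: a read changed (tokens.gen 49->16; parser.gen -343->0) — executes, giving 16.
  utils.gen: a read changed (stats.gen -294->16; gamma.gen -53->-20) — executes, giving -20.
  config.gen: a read changed (utils.gen -294->-20) — executes, giving 20.

Demanding config.gen again yields 20.
10 target commands run: bundle.gen, config.gen, driver.gen, gamma.gen, parser.gen, render.gen, south.gen, stats.gen, tokens.gen, utils.gen.
The nodes whose values change: bundle.gen, config.gen, driver.gen, filter.txt, gamma.gen, parser.gen, render.gen, south.gen, stats.gen, tokens.gen, utils.gen.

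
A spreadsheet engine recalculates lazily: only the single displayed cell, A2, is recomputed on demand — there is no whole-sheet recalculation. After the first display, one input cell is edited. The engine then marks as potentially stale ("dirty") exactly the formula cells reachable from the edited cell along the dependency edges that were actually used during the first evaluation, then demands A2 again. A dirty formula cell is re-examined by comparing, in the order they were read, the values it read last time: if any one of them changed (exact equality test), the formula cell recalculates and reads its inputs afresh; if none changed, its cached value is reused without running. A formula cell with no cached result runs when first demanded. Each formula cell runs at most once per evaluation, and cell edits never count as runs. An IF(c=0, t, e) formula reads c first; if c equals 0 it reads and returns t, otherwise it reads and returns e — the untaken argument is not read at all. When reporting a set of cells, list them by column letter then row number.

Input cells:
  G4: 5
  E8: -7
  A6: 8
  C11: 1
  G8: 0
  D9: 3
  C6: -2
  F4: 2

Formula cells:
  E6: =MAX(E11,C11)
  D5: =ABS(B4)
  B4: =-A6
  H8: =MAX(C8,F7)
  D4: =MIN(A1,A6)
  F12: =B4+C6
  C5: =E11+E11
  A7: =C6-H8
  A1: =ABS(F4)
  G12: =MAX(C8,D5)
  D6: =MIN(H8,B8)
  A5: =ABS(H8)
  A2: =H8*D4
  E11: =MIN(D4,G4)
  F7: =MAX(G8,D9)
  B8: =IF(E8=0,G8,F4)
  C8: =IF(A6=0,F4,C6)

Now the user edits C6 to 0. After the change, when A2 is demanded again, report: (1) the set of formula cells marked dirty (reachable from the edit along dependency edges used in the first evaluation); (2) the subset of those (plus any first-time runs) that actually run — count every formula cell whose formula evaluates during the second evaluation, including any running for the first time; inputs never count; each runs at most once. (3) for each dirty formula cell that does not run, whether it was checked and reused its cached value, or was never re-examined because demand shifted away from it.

Marked dirty: A2, C8, H8.
Formula cells that run: C8, H8 — 2 in total.
Checked but reused from cache: A2.
Key observation: the change is absorbed at H8 — it re-runs but produces the same value, and the output's value is unchanged.

First evaluation (everything demanded from the output):
  A1 = ABS(2) = 2
  C8 = IF(A6=0: A6=8 -> else branch C6) = -2
  D4 = MIN(2, 8) = 2
  F7 = MAX(0, 3) = 3
  H8 = MAX(-2, 3) = 3
  A2 = 3 * 2 = 6

Propagation after the edit:
  C8: runs — C6 -2->0; result 0.
  H8: runs — C8 -2->0; result 3 (same value as before).
  A2: checked — values it read are unchanged (H8 unchanged, D4 unchanged); reused cached 6 without running.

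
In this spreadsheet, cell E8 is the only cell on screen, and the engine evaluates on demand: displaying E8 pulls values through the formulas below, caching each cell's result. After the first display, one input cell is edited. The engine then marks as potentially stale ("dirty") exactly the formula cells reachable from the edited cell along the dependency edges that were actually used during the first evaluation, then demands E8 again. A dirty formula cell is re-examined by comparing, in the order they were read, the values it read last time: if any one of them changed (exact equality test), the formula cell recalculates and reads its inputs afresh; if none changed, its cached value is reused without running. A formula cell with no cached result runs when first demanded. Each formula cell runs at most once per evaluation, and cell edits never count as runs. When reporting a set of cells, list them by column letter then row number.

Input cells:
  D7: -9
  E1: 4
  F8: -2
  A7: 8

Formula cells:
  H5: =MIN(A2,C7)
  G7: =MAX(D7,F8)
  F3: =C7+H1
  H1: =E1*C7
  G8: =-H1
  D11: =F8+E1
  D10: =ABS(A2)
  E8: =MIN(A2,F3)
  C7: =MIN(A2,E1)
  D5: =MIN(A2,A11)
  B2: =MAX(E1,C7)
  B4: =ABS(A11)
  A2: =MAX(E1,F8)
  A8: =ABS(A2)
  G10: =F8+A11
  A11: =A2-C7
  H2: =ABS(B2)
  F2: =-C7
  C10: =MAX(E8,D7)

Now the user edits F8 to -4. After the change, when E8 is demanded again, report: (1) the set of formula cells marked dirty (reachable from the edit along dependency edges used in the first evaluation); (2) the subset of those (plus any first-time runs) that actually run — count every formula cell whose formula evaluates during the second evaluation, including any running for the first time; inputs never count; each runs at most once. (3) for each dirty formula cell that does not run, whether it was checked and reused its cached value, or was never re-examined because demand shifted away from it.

Initial pass — values computed on the first demand:
  A2 = MAX(4, -2) = 4
  C7 = MIN(4, 4) = 4
  H1 = 4 * 4 = 16
  F3 = 4 + 16 = 20
  E8 = MIN(4, 20) = 4

Second demand — change propagation:
  A2: re-runs because F8 -2->-4; new result 4 (unchanged).
  C7: re-examined; everything it read last time is the same (A2 unchanged, E1 unchanged) — cache 4 kept, no run.
  H1: re-examined; everything it read last time is the same (E1 unchanged, C7 unchanged) — cache 16 kept, no run.
  F3: re-examined; everything it read last time is the same (C7 unchanged, H1 unchanged) — cache 20 kept, no run.
  E8: re-examined; everything it read last time is the same (A2 unchanged, F3 unchanged) — cache 4 kept, no run.

The important point: A2 recomputes to an identical value, and the output ends up unchanged.

Dirty set: A2, C7, E8, F3, H1.
Run set: A2 (1 run).
Re-examined without running (cache reused): C7, E8, F3, H1.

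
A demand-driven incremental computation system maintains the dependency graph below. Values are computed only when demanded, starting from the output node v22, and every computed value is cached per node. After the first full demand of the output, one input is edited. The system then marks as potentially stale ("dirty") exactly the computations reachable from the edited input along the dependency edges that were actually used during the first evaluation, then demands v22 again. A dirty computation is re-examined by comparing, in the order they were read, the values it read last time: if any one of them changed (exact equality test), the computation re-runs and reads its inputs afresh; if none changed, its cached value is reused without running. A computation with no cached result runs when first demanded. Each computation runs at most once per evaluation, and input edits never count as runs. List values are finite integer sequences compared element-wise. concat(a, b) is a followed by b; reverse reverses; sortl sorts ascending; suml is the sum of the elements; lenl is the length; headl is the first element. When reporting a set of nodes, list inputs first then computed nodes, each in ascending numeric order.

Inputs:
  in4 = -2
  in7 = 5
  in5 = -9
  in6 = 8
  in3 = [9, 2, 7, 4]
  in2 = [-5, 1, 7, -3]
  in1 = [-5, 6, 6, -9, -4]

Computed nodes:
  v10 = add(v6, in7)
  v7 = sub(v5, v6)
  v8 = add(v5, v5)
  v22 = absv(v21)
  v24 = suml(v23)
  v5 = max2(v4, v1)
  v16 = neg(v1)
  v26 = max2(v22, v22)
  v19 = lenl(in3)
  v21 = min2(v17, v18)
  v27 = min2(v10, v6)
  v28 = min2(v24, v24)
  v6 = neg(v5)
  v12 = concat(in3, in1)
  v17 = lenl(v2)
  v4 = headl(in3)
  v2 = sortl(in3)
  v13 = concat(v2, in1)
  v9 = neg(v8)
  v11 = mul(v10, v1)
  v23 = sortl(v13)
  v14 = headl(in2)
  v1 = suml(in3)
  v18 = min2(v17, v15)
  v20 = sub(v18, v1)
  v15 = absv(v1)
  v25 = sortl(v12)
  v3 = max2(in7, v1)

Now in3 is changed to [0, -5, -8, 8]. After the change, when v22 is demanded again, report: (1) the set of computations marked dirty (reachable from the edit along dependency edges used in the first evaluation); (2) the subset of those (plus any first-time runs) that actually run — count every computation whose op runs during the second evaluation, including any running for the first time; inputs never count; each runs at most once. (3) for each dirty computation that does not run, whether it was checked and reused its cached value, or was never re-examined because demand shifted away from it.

Marked dirty: v1, v2, v15, v17, v18, v21, v22.
Computations that run: v1, v2, v15, v17, v18 — 5 in total.
Checked but reused from cache: v21, v22.
Key observation: the cutoff stops propagation at v21 — its inputs' values are unchanged, so it reuses its cache.

First evaluation (everything demanded from the output):
  v1 = suml([9, 2, 7, 4]) = 22
  v2 = sortl([9, 2, 7, 4]) = [2, 4, 7, 9]
  v15 = absv(22) = 22
  v17 = lenl([2, 4, 7, 9]) = 4
  v18 = min2(4, 22) = 4
  v21 = min2(4, 4) = 4
  v22 = absv(4) = 4

Propagation after the edit:
  v1: runs — in3 [9, 2, 7, 4]->[0, -5, -8, 8]; result -5.
  v2: runs — in3 [9, 2, 7, 4]->[0, -5, -8, 8]; result [-8, -5, 0, 8].
  v15: runs — v1 22->-5; result 5.
  v17: runs — v2 [2, 4, 7, 9]->[-8, -5, 0, 8]; result 4 (same value as before).
  v18: runs — v15 22->5; result 4 (same value as before).
  v21: checked — values it read are unchanged (v17 unchanged, v18 unchanged); reused cached 4 without running.
  v22: checked — values it read are unchanged (v21 unchanged); reused cached 4 without running.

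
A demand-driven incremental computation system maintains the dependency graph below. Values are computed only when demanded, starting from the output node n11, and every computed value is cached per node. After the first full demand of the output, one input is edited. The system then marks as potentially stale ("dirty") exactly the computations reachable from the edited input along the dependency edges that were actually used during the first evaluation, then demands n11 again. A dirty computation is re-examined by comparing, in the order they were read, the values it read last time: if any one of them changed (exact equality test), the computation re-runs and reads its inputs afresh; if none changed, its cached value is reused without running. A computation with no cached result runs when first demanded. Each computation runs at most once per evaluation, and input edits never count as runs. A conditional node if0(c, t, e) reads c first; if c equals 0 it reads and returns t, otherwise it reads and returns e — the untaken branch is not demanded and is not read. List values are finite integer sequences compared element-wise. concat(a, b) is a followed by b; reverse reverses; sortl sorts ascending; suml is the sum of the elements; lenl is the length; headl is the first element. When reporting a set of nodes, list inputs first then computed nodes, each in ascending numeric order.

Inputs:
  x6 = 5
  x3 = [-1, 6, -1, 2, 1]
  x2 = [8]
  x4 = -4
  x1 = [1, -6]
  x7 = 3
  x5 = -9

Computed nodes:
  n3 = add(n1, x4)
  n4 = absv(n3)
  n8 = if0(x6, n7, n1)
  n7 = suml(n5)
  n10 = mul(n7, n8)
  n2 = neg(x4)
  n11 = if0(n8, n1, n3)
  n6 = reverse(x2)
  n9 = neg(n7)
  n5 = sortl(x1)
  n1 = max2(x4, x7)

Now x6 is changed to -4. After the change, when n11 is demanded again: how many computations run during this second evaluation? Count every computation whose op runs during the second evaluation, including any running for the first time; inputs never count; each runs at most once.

First evaluation (everything demanded from the output):
  n1 = max2(-4, 3) = 3
  n3 = add(3, -4) = -1
  n8 = if0(x6=5 -> else branch n1) = 3
  n11 = if0(n8=3 -> else branch n3) = -1

Propagation after the edit:
  n8: runs — x6 5->-4; result 3 (same value as before).
  n11: checked — values it read are unchanged (n8 unchanged, n3 unchanged); reused cached -1 without running.

Key observation: the change is absorbed at n8 — it re-runs but produces the same value, and the output's value is unchanged.

Computations that run: n8 — 1 in total.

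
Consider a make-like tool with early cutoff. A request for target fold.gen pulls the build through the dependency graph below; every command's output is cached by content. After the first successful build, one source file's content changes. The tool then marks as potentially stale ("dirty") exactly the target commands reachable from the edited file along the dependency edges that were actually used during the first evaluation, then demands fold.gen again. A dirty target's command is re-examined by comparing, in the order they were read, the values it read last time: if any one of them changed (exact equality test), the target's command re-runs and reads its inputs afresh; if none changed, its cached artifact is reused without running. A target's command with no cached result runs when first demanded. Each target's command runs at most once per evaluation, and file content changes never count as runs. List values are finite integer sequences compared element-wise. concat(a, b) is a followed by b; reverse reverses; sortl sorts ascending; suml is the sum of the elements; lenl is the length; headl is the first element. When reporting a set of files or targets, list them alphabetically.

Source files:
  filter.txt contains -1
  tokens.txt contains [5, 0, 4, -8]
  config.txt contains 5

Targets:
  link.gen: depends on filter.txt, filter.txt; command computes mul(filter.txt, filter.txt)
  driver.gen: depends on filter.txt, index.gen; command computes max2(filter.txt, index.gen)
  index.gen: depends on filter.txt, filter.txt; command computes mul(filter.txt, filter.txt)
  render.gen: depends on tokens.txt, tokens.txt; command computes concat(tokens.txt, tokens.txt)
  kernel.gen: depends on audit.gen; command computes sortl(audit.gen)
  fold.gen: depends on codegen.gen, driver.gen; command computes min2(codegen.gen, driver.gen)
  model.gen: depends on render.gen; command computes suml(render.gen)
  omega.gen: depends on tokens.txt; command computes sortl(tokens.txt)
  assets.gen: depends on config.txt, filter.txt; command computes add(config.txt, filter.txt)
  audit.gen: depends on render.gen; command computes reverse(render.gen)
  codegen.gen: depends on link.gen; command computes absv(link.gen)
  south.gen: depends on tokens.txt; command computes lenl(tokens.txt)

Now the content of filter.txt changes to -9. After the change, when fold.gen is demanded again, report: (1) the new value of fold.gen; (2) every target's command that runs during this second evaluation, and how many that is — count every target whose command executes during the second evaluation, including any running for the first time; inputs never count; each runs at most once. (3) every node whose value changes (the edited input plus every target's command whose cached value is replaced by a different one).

First demand of the output computes:
  index.gen = mul(-1, -1) = 1
  driver.gen = max2(-1, 1) = 1
  link.gen = mul(-1, -1) = 1
  codegen.gen = absv(1) = 1
  fold.gen = min2(1, 1) = 1

After the edit, cleaning proceeds:
  index.gen: a read changed (filter.txt -1->-9; filter.txt -1->-9) — executes, giving 81.
  driver.gen: a read changed (filter.txt -1->-9; index.gen 1->81) — executes, giving 81.
  link.gen: a read changed (filter.txt -1->-9; filter.txt -1->-9) — executes, giving 81.
  codegen.gen: a read changed (link.gen 1->81) — executes, giving 81.
  fold.gen: a read changed (codegen.gen 1->81; driver.gen 1->81) — executes, giving 81.

Demanding fold.gen again yields 81.
5 target commands run: codegen.gen, driver.gen, fold.gen, index.gen, link.gen.
The nodes whose values change: codegen.gen, driver.gen, filter.txt, fold.gen, index.gen, link.gen.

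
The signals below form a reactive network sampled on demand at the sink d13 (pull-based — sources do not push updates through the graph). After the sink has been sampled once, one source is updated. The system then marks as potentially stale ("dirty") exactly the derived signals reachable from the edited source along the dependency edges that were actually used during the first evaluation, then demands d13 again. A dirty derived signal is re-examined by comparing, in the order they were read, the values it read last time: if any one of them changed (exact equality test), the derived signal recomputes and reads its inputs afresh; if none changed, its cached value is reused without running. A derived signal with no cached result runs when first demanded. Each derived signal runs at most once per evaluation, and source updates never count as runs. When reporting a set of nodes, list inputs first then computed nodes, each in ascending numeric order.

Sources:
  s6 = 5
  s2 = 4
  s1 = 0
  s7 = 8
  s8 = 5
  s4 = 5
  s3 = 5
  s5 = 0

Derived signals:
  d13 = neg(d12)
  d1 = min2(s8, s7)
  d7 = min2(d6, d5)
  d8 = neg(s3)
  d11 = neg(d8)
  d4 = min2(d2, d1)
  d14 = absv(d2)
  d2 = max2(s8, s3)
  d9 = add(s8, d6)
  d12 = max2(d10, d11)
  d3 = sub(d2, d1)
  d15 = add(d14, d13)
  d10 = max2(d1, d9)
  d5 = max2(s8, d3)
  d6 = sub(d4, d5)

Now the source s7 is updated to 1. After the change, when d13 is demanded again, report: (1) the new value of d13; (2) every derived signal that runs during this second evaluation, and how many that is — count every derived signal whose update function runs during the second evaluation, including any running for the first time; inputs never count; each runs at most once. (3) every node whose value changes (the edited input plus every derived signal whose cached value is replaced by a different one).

Initial pass — values computed on the first demand:
  d1 = min2(5, 8) = 5
  d2 = max2(5, 5) = 5
  d3 = sub(5, 5) = 0
  d4 = min2(5, 5) = 5
  d5 = max2(5, 0) = 5
  d6 = sub(5, 5) = 0
  d8 = neg(5) = -5
  d9 = add(5, 0) = 5
  d10 = max2(5, 5) = 5
  d11 = neg(-5) = 5
  d12 = max2(5, 5) = 5
  d13 = neg(5) = -5

Second demand — change propagation:
  d1: re-runs because s7 8->1; new result 1.
  d3: re-runs because d1 5->1; new result 4.
  d4: re-runs because d1 5->1; new result 1.
  d5: re-runs because d3 0->4; new result 5 (unchanged).
  d6: re-runs because d4 5->1; new result -4.
  d9: re-runs because d6 0->-4; new result 1.
  d10: re-runs because d1 5->1; d9 5->1; new result 1.
  d12: re-runs because d10 5->1; new result 5 (unchanged).
  d13: re-examined; everything it read last time is the same (d12 unchanged) — cache -5 kept, no run.

The important point: at d13 every value read last time is unchanged, so the dirty flag clears without a run.

d13 now evaluates to -5.
Run set: d1, d3, d4, d5, d6, d9, d10, d12 (8 run).
Changed values: s7, d1, d3, d4, d6, d9, d10.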